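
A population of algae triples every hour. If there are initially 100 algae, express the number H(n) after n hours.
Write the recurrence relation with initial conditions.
Each hour multiplies the count by 3, so the count after n hours depends only on the count after n-1 hours: H(n) = 3 × H(n-1). The starting count gives H(0) = 100.
Unrolling n times gives the closed form H(n) = 100 × 3ⁿ.

H(n) = 3 × H(n-1), H(0) = 100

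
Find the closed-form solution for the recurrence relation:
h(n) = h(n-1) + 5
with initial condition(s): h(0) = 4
Recurrence: h(n) = h(n-1) + 5, initial: h(0) = 4.
Each step adds 5, so h(n) = h(0) + 5n = 5n + 4.

h(n) = 5n + 4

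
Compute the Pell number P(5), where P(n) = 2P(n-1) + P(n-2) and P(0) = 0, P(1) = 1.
Computing the sequence terms:
0, 1, 2, 5, 12, 29

29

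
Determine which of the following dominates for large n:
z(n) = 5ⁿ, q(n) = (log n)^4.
Comparing growth rates:
Growth-rate hierarchy: log n ≺ any polynomial ≺ any exponential cⁿ (c>1) ≺ n! ≺ nⁿ.
exponential base 5 dominates polylogarithmic (log n)^4 asymptotically.

z(n) grows faster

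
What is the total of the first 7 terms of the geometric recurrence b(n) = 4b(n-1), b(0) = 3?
Computing the sequence terms: 3, 12, 48, 192, 768, 3072, 12288
Adding these values together:

16383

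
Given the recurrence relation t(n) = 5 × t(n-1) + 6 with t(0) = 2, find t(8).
Computing step by step:
t(0) = 2
t(1) = 5 × 2 + 6 = 16
t(2) = 5 × 16 + 6 = 86
t(3) = 5 × 86 + 6 = 436
t(4) = 5 × 436 + 6 = 2186
t(5) = 5 × 2186 + 6 = 10936
t(6) = 5 × 10936 + 6 = 54686
t(7) = 5 × 54686 + 6 = 273436
t(8) = 5 × 273436 + 6 = 1367186

1367186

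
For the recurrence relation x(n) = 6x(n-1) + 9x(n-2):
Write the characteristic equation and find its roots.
Substitute x(n) = rⁿ and divide through by rⁿ⁻²: r² - 6r - 9 = 0
Discriminant: 6² + 4·9 = 72, not a perfect square, so by the quadratic formula r = (6 ± √72)/2.
General solution: x(n) = A·r₁ⁿ + B·r₂ⁿ where r₁,r₂ = (6 ± √72)/2

Characteristic: r² - 6r - 9 = 0, Roots: r = (6 ± √72)/2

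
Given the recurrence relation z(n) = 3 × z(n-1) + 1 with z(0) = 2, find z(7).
Computing step by step:
z(0) = 2
z(1) = 3 × 2 + 1 = 7
z(2) = 3 × 7 + 1 = 22
z(3) = 3 × 22 + 1 = 67
z(4) = 3 × 67 + 1 = 202
z(5) = 3 × 202 + 1 = 607
z(6) = 3 × 607 + 1 = 1822
z(7) = 3 × 1822 + 1 = 5467

5467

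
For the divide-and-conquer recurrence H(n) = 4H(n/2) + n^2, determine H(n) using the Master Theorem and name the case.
Master Theorem template: H(n) = a·H(n/b) + f(n).
Here: a=4, b=2, f(n)=n^2
Compute log_b(a) = log_2(4) = 2.
f(n) = n^2 = Θ(n^2). Case 2: H(n) = Θ(n^2 log n).

Case 2: H(n) = Θ(n^2 log n)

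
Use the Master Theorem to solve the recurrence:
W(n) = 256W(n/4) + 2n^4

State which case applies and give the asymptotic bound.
Master Theorem template: W(n) = a·W(n/b) + f(n).
Here: a=256, b=4, f(n)=2n^4
Compute log_b(a) = log_4(256) = 4.
f(n) = 2n^4 = Θ(n^4). Case 2: W(n) = Θ(n^4 log n).

Case 2: W(n) = Θ(n^4 log n)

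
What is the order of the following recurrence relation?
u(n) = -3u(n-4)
The order is the largest lag k for which u(n-k) appears. Here the deepest term is u(n-4), so the order is 4.

Order 4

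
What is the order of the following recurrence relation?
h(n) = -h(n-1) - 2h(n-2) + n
The order is the largest lag k for which h(n-k) appears. Here the deepest term is h(n-2) (the n term is non-homogeneous and does not affect the order), so the order is 2.

Order 2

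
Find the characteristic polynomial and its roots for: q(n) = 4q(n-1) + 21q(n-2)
Substitute q(n) = rⁿ and divide through by rⁿ⁻²: r² - 4r - 21 = 0
Factor: (r - 7)(r + 3) = 0, so r = 7, -3.
General solution: q(n) = A·7ⁿ + B·(-3)ⁿ

Characteristic: r² - 4r - 21 = 0, Roots: r = 7, -3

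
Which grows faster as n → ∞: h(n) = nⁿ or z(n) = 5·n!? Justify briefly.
Comparing growth rates:
Growth-rate hierarchy: log n ≺ any polynomial ≺ any exponential cⁿ (c>1) ≺ n! ≺ nⁿ.
super-exponential nⁿ dominates factorial asymptotically.

h(n) grows faster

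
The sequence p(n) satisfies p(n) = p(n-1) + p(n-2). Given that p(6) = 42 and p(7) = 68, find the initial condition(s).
Work backwards using p(k) = p(k+2) - p(k+1):
p(5) = p(7) - p(6) = 68 - 42 = 26
p(4) = p(6) - p(5) = 42 - 26 = 16
p(3) = p(5) - p(4) = 26 - 16 = 10
p(2) = p(4) - p(3) = 16 - 10 = 6
p(1) = p(3) - p(2) = 10 - 6 = 4
p(0) = p(2) - p(1) = 6 - 4 = 2

p(0) = 2, p(1) = 4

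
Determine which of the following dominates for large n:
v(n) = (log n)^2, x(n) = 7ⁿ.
Comparing growth rates:
Growth-rate hierarchy: log n ≺ any polynomial ≺ any exponential cⁿ (c>1) ≺ n! ≺ nⁿ.
exponential base 7 dominates polylogarithmic (log n)^2 asymptotically.

x(n) grows faster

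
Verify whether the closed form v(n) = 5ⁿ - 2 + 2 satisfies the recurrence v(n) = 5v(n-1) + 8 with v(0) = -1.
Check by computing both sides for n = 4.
From the recurrence with v(0) = -1:
  v(0) = -1, v(1) = 3, v(2) = 23, v(3) = 123, v(4) = 623
  so the recurrence gives v(4) = 623.
From the proposed closed form v(n) = 5ⁿ - 2 + 2:
  v(4) = 625.
The recurrence gives 623 but the closed form gives 625, so the closed form does not satisfy the recurrence.

No, the closed form is incorrect.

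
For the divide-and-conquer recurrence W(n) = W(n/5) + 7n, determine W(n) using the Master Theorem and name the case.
Master Theorem template: W(n) = a·W(n/b) + f(n).
Here: a=1, b=5, f(n)=7n
Compute log_b(a) = log_5(1) = 0.
f(n) = 7n = Ω(n^(0+ε)) with ε = 1, and the regularity condition holds (a·f(n/b) = (a/b^1)·f(n) with a/b^1 = 5^-1 < 1). Case 3: W(n) = Θ(f(n)) = Θ(n).

Case 3: W(n) = Θ(n)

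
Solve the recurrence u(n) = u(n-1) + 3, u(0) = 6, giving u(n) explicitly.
Recurrence: u(n) = u(n-1) + 3, initial: u(0) = 6.
Each step adds 3, so u(n) = u(0) + 3n = 3n + 6.

u(n) = 3n + 6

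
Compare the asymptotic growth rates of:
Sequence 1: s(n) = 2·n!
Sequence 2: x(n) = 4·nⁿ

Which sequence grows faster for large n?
Comparing growth rates:
Growth-rate hierarchy: log n ≺ any polynomial ≺ any exponential cⁿ (c>1) ≺ n! ≺ nⁿ.
super-exponential nⁿ dominates factorial asymptotically.

x(n) grows faster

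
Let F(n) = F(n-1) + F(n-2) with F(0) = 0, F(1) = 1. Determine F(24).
Computing the sequence terms:
0, 1, 1, 2, 3, 5, 8, 13, 21, 34, 55, 89, 144, 233, 377, 610, 987, 1597, 2584, 4181, 6765, 10946, 17711, 28657, 46368

46368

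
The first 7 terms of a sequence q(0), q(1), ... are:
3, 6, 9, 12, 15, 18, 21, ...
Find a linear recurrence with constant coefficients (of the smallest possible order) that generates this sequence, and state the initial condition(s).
Look for the lowest-order linear relation among consecutive terms.
Observation: consecutive differences are constant (= 3).
Check at n=2: 1·6 + 3 = 9. ✓

q(n) = q(n-1) + 3, q(0) = 3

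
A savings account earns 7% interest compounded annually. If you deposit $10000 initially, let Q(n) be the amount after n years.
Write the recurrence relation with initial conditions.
Each year the balance grows by 7%, i.e. is multiplied by 1 + 7/100 = 1.07, so Q(n) = 1.07 × Q(n-1). The initial deposit gives Q(0) = 10000.
Unrolling gives the closed form Q(n) = 10000 × (1.07)ⁿ.

Q(n) = 1.07 × Q(n-1), Q(0) = 10000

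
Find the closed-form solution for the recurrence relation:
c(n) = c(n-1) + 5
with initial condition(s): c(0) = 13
Recurrence: c(n) = c(n-1) + 5, initial: c(0) = 13.
Each step adds 5, so c(n) = c(0) + 5n = 5n + 13.

c(n) = 5n + 13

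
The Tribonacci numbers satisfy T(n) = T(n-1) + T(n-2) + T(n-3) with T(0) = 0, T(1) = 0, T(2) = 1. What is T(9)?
Computing the sequence terms:
0, 0, 1, 1, 2, 4, 7, 13, 24, 44

44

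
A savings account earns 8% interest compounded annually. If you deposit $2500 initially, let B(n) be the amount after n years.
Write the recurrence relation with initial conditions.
Each year the balance grows by 8%, i.e. is multiplied by 1 + 8/100 = 1.08, so B(n) = 1.08 × B(n-1). The initial deposit gives B(0) = 2500.
Unrolling gives the closed form B(n) = 2500 × (1.08)ⁿ.

B(n) = 1.08 × B(n-1), B(0) = 2500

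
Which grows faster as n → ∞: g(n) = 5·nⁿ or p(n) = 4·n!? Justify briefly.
Comparing growth rates:
Growth-rate hierarchy: log n ≺ any polynomial ≺ any exponential cⁿ (c>1) ≺ n! ≺ nⁿ.
super-exponential nⁿ dominates factorial asymptotically.

g(n) grows faster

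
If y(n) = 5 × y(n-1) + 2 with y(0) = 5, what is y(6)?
Computing step by step:
y(0) = 5
y(1) = 5 × 5 + 2 = 27
y(2) = 5 × 27 + 2 = 137
y(3) = 5 × 137 + 2 = 687
y(4) = 5 × 687 + 2 = 3437
y(5) = 5 × 3437 + 2 = 17187
y(6) = 5 × 17187 + 2 = 85937

85937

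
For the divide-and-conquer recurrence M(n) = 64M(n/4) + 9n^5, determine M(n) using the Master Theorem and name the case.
Master Theorem template: M(n) = a·M(n/b) + f(n).
Here: a=64, b=4, f(n)=9n^5
Compute log_b(a) = log_4(64) = 3.
f(n) = 9n^5 = Ω(n^(3+ε)) with ε = 2, and the regularity condition holds (a·f(n/b) = (a/b^5)·f(n) with a/b^5 = 4^-2 < 1). Case 3: M(n) = Θ(f(n)) = Θ(n^5).

Case 3: M(n) = Θ(n^5)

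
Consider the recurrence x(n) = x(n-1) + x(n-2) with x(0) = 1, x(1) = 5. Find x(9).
Computing the sequence terms:
1, 5, 6, 11, 17, 28, 45, 73, 118, 191

191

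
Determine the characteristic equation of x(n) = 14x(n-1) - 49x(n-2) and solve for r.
Substitute x(n) = rⁿ and divide through by rⁿ⁻²: r² - 14r + 49 = 0
Factor: (r - 7)² = 0, so r = 7 (double root).
General solution: x(n) = (A + Bn)·7ⁿ

Characteristic: r² - 14r + 49 = 0, Roots: r = 7 (double root)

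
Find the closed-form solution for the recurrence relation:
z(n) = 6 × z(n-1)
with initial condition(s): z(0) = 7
Recurrence: z(n) = 6 × z(n-1), initial: z(0) = 7.
Each term is 6 times the previous, so this is geometric with ratio 6. After n steps: z(n) = z(0)·6ⁿ = 7·6ⁿ.

z(n) = 7·6ⁿ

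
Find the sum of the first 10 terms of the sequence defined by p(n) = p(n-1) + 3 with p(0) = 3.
Computing the sequence terms: 3, 6, 9, 12, 15, 18, 21, 24, 27, 30
Adding these values together:

165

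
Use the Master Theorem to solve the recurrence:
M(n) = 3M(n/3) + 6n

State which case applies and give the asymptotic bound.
Master Theorem template: M(n) = a·M(n/b) + f(n).
Here: a=3, b=3, f(n)=6n
Compute log_b(a) = log_3(3) = 1.
f(n) = 6n = Θ(n). Case 2: M(n) = Θ(n log n).

Case 2: M(n) = Θ(n log n)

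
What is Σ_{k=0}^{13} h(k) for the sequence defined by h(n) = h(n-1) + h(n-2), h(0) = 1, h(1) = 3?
Computing the sequence terms: 1, 3, 4, 7, 11, 18, 29, 47, 76, 123, 199, 322, 521, 843
Adding these values together:

2204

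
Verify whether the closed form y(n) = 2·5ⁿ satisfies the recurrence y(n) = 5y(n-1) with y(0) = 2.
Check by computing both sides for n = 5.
From the recurrence with y(0) = 2:
  y(0) = 2, y(1) = 10, y(2) = 50, y(3) = 250, y(4) = 1250, y(5) = 6250
  so the recurrence gives y(5) = 6250.
From the proposed closed form y(n) = 2·5ⁿ:
  y(5) = 6250.
Both sides give 6250 at n = 5, and the initial condition(s) match, so the closed form is consistent.

Yes, the closed form is correct.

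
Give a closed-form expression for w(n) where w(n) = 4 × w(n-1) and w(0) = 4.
Recurrence: w(n) = 4 × w(n-1), initial: w(0) = 4.
Each term is 4 times the previous, so this is geometric with ratio 4. After n steps: w(n) = w(0)·4ⁿ = 4·4ⁿ.

w(n) = 4·4ⁿ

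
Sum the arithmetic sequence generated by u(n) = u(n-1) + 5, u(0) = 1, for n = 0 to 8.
Computing the sequence terms: 1, 6, 11, 16, 21, 26, 31, 36, 41
Adding these values together:

189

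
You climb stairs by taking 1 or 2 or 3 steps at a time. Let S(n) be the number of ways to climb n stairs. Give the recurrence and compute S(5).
Condition on the size of the last step (1 to 3): before it there were n-1, …, n-3 stairs climbed, and these cases are disjoint, so S(n) = S(n-1) + S(n-2) + S(n-3) (order-3 linear recurrence).
Initial conditions by direct count (compositions of i into parts ≤ 3): S(1) = 1; S(2) = 2; S(3) = 4.
Iterating the recurrence: S(4) = 7, S(5) = 13.

S(n) = S(n-1) + S(n-2) + S(n-3), S(1) = 1, S(2) = 2, S(3) = 4; S(5) = 13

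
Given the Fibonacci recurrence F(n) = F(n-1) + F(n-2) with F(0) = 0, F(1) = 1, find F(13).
Computing the sequence terms:
0, 1, 1, 2, 3, 5, 8, 13, 21, 34, 55, 89, 144, 233

233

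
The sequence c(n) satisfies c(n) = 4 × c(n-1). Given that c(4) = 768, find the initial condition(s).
In general c(n) = 4ⁿ · c(0). At n = 4: c(0) = c(4) / 4^4 = 768 / 256 = 3.

c(0) = 3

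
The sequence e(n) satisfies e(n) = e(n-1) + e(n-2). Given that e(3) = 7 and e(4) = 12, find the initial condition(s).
Work backwards using e(k) = e(k+2) - e(k+1):
e(2) = e(4) - e(3) = 12 - 7 = 5
e(1) = e(3) - e(2) = 7 - 5 = 2
e(0) = e(2) - e(1) = 5 - 2 = 3

e(0) = 3, e(1) = 2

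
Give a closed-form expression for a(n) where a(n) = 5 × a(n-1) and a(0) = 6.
Recurrence: a(n) = 5 × a(n-1), initial: a(0) = 6.
Each term is 5 times the previous, so this is geometric with ratio 5. After n steps: a(n) = a(0)·5ⁿ = 6·5ⁿ.

a(n) = 6·5ⁿ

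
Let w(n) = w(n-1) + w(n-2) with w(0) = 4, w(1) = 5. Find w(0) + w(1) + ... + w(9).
Computing the sequence terms: 4, 5, 9, 14, 23, 37, 60, 97, 157, 254
Adding these values together:

660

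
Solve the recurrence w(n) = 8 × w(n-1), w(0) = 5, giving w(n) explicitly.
Recurrence: w(n) = 8 × w(n-1), initial: w(0) = 5.
Each term is 8 times the previous, so this is geometric with ratio 8. After n steps: w(n) = w(0)·8ⁿ = 5·8ⁿ.

w(n) = 5·8ⁿ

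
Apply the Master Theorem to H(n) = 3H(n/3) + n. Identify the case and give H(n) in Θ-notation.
Master Theorem template: H(n) = a·H(n/b) + f(n).
Here: a=3, b=3, f(n)=n
Compute log_b(a) = log_3(3) = 1.
f(n) = n = Θ(n). Case 2: H(n) = Θ(n log n).

Case 2: H(n) = Θ(n log n)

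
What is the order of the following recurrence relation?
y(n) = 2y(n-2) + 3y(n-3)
The order is the largest lag k for which y(n-k) appears. Here the deepest term is y(n-3), so the order is 3.

Order 3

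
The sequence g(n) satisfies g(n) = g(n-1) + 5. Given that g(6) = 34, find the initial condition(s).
g(6) = g(0) + 6·5, so g(0) = 34 - 30 = 4.

g(0) = 4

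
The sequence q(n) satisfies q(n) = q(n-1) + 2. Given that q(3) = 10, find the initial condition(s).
q(3) = q(0) + 3·2, so q(0) = 10 - 6 = 4.

q(0) = 4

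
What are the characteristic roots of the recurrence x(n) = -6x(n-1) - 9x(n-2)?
Substitute x(n) = rⁿ and divide through by rⁿ⁻²: r² + 6r + 9 = 0
Factor: (r + 3)² = 0, so r = -3 (double root).
General solution: x(n) = (A + Bn)·(-3)ⁿ

Characteristic: r² + 6r + 9 = 0, Roots: r = -3 (double root)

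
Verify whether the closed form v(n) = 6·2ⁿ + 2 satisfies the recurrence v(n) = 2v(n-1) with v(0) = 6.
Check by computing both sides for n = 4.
From the recurrence with v(0) = 6:
  v(0) = 6, v(1) = 12, v(2) = 24, v(3) = 48, v(4) = 96
  so the recurrence gives v(4) = 96.
From the proposed closed form v(n) = 6·2ⁿ + 2:
  v(4) = 98.
The recurrence gives 96 but the closed form gives 98, so the closed form does not satisfy the recurrence.

No, the closed form is incorrect.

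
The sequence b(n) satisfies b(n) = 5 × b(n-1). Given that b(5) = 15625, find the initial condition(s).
In general b(n) = 5ⁿ · b(0). At n = 5: b(0) = b(5) / 5^5 = 15625 / 3125 = 5.

b(0) = 5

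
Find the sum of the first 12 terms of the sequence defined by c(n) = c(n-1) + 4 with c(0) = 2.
Computing the sequence terms: 2, 6, 10, 14, 18, 22, 26, 30, 34, 38, 42, 46
Adding these values together:

288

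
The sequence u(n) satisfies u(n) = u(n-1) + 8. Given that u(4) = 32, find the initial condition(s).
u(4) = u(0) + 4·8, so u(0) = 32 - 32 = 0.

u(0) = 0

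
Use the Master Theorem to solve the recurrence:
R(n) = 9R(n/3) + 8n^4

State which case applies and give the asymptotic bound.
Master Theorem template: R(n) = a·R(n/b) + f(n).
Here: a=9, b=3, f(n)=8n^4
Compute log_b(a) = log_3(9) = 2.
f(n) = 8n^4 = Ω(n^(2+ε)) with ε = 2, and the regularity condition holds (a·f(n/b) = (a/b^4)·f(n) with a/b^4 = 3^-2 < 1). Case 3: R(n) = Θ(f(n)) = Θ(n^4).

Case 3: R(n) = Θ(n^4)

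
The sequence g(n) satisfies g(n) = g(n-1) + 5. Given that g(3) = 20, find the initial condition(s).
g(3) = g(0) + 3·5, so g(0) = 20 - 15 = 5.

g(0) = 5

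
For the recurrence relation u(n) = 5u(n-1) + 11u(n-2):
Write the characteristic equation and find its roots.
Substitute u(n) = rⁿ and divide through by rⁿ⁻²: r² - 5r - 11 = 0
Discriminant: 5² + 4·11 = 69, not a perfect square, so by the quadratic formula r = (5 ± √69)/2.
General solution: u(n) = A·r₁ⁿ + B·r₂ⁿ where r₁,r₂ = (5 ± √69)/2

Characteristic: r² - 5r - 11 = 0, Roots: r = (5 ± √69)/2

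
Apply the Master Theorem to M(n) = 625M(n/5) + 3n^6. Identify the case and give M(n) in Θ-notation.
Master Theorem template: M(n) = a·M(n/b) + f(n).
Here: a=625, b=5, f(n)=3n^6
Compute log_b(a) = log_5(625) = 4.
f(n) = 3n^6 = Ω(n^(4+ε)) with ε = 2, and the regularity condition holds (a·f(n/b) = (a/b^6)·f(n) with a/b^6 = 5^-2 < 1). Case 3: M(n) = Θ(f(n)) = Θ(n^6).

Case 3: M(n) = Θ(n^6)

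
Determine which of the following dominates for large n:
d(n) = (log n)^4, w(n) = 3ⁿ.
Comparing growth rates:
Growth-rate hierarchy: log n ≺ any polynomial ≺ any exponential cⁿ (c>1) ≺ n! ≺ nⁿ.
exponential base 3 dominates polylogarithmic (log n)^4 asymptotically.

w(n) grows faster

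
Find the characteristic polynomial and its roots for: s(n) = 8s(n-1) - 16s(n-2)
Substitute s(n) = rⁿ and divide through by rⁿ⁻²: r² - 8r + 16 = 0
Factor: (r - 4)² = 0, so r = 4 (double root).
General solution: s(n) = (A + Bn)·4ⁿ

Characteristic: r² - 8r + 16 = 0, Roots: r = 4 (double root)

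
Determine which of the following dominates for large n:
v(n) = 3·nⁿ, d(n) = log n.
Comparing growth rates:
Growth-rate hierarchy: log n ≺ any polynomial ≺ any exponential cⁿ (c>1) ≺ n! ≺ nⁿ.
super-exponential nⁿ dominates logarithmic asymptotically.

v(n) grows faster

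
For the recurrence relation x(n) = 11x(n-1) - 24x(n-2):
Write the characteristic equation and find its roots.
Substitute x(n) = rⁿ and divide through by rⁿ⁻²: r² - 11r + 24 = 0
Factor: (r - 8)(r - 3) = 0, so r = 8, 3.
General solution: x(n) = A·8ⁿ + B·3ⁿ

Characteristic: r² - 11r + 24 = 0, Roots: r = 8, 3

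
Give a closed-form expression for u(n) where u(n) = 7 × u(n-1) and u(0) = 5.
Recurrence: u(n) = 7 × u(n-1), initial: u(0) = 5.
Each term is 7 times the previous, so this is geometric with ratio 7. After n steps: u(n) = u(0)·7ⁿ = 5·7ⁿ.

u(n) = 5·7ⁿ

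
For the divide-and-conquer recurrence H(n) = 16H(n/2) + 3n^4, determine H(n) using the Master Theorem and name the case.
Master Theorem template: H(n) = a·H(n/b) + f(n).
Here: a=16, b=2, f(n)=3n^4
Compute log_b(a) = log_2(16) = 4.
f(n) = 3n^4 = Θ(n^4). Case 2: H(n) = Θ(n^4 log n).

Case 2: H(n) = Θ(n^4 log n)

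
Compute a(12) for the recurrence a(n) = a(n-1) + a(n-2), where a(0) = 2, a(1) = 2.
Computing the sequence terms:
2, 2, 4, 6, 10, 16, 26, 42, 68, 110, 178, 288, 466

466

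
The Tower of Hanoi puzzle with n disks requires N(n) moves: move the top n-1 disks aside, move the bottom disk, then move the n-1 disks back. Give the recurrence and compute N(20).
Moving n disks = move the top n-1 disks aside (N(n-1) moves) + move the largest disk (1 move) + move the n-1 disks back on top (N(n-1) moves), so N(n) = 2N(n-1) + 1, with N(1) = 1 (a single disk takes one move).
First terms: 1, 3, 7, 15, 31, 63, … — each is one less than a power of 2. Indeed N(n) + 1 = 2(N(n-1) + 1) with N(1) + 1 = 2, so N(n) + 1 = 2ⁿ and N(n) = 2ⁿ - 1.
Hence N(20) = 2^20 - 1 = 1048576 - 1 = 1048575.

N(n) = 2N(n-1) + 1, N(1) = 1; N(20) = 1048575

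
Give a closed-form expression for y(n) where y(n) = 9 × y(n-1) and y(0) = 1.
Recurrence: y(n) = 9 × y(n-1), initial: y(0) = 1.
Each term is 9 times the previous, so this is geometric with ratio 9. After n steps: y(n) = y(0)·9ⁿ = 9ⁿ.

y(n) = 9ⁿ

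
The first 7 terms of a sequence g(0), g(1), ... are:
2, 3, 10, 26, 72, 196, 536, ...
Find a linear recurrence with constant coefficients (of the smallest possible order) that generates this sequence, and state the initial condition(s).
Look for the lowest-order linear relation among consecutive terms.
Observation: g(n) - 2·g(n-1) - (2)·g(n-2) = 0 holds for the shown terms, and no order-1 relation g(n) = α·g(n-1) + β fits.
Check at n=3: 2·10 + (2)·3 = 26. ✓

g(n) = 2g(n-1) + 2g(n-2), g(0) = 2, g(1) = 3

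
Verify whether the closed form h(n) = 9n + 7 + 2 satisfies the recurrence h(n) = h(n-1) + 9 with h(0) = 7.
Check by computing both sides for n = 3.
From the recurrence with h(0) = 7:
  h(0) = 7, h(1) = 16, h(2) = 25, h(3) = 34
  so the recurrence gives h(3) = 34.
From the proposed closed form h(n) = 9n + 7 + 2:
  h(3) = 36.
The recurrence gives 34 but the closed form gives 36, so the closed form does not satisfy the recurrence.

No, the closed form is incorrect.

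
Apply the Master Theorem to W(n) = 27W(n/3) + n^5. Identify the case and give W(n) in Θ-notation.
Master Theorem template: W(n) = a·W(n/b) + f(n).
Here: a=27, b=3, f(n)=n^5
Compute log_b(a) = log_3(27) = 3.
f(n) = n^5 = Ω(n^(3+ε)) with ε = 2, and the regularity condition holds (a·f(n/b) = (a/b^5)·f(n) with a/b^5 = 3^-2 < 1). Case 3: W(n) = Θ(f(n)) = Θ(n^5).

Case 3: W(n) = Θ(n^5)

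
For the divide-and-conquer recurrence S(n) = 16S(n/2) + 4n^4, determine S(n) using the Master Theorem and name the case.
Master Theorem template: S(n) = a·S(n/b) + f(n).
Here: a=16, b=2, f(n)=4n^4
Compute log_b(a) = log_2(16) = 4.
f(n) = 4n^4 = Θ(n^4). Case 2: S(n) = Θ(n^4 log n).

Case 2: S(n) = Θ(n^4 log n)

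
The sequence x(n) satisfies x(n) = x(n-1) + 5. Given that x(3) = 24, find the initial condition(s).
x(3) = x(0) + 3·5, so x(0) = 24 - 15 = 9.

x(0) = 9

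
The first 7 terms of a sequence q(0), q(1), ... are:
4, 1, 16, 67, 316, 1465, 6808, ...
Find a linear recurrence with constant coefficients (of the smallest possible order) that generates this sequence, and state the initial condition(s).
Look for the lowest-order linear relation among consecutive terms.
Observation: q(n) - 4·q(n-1) - (3)·q(n-2) = 0 holds for the shown terms, and no order-1 relation q(n) = α·q(n-1) + β fits.
Check at n=3: 4·16 + (3)·1 = 67. ✓

q(n) = 4q(n-1) + 3q(n-2), q(0) = 4, q(1) = 1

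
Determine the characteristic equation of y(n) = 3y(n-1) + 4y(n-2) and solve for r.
Substitute y(n) = rⁿ and divide through by rⁿ⁻²: r² - 3r - 4 = 0
Factor: (r - 4)(r + 1) = 0, so r = 4, -1.
General solution: y(n) = A·4ⁿ + B·(-1)ⁿ

Characteristic: r² - 3r - 4 = 0, Roots: r = 4, -1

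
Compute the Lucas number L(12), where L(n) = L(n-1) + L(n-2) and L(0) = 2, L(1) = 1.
Computing the sequence terms:
2, 1, 3, 4, 7, 11, 18, 29, 47, 76, 123, 199, 322

322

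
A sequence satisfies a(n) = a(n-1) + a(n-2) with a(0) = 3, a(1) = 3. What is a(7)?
Computing the sequence terms:
3, 3, 6, 9, 15, 24, 39, 63

63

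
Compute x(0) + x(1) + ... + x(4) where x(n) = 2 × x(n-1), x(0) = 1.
Computing the sequence terms: 1, 2, 4, 8, 16
Adding these values together:

31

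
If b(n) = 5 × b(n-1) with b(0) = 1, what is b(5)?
Computing step by step:
b(0) = 1
b(1) = 5 × 1 = 5
b(2) = 5 × 5 = 25
b(3) = 5 × 25 = 125
b(4) = 5 × 125 = 625
b(5) = 5 × 625 = 3125

3125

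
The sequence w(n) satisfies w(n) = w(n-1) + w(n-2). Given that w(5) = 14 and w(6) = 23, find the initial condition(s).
Work backwards using w(k) = w(k+2) - w(k+1):
w(4) = w(6) - w(5) = 23 - 14 = 9
w(3) = w(5) - w(4) = 14 - 9 = 5
w(2) = w(4) - w(3) = 9 - 5 = 4
w(1) = w(3) - w(2) = 5 - 4 = 1
w(0) = w(2) - w(1) = 4 - 1 = 3

w(0) = 3, w(1) = 1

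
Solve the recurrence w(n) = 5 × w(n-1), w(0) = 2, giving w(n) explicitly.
Recurrence: w(n) = 5 × w(n-1), initial: w(0) = 2.
Each term is 5 times the previous, so this is geometric with ratio 5. After n steps: w(n) = w(0)·5ⁿ = 2·5ⁿ.

w(n) = 2·5ⁿ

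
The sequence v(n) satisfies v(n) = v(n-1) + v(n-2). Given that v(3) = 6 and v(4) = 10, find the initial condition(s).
Work backwards using v(k) = v(k+2) - v(k+1):
v(2) = v(4) - v(3) = 10 - 6 = 4
v(1) = v(3) - v(2) = 6 - 4 = 2
v(0) = v(2) - v(1) = 4 - 2 = 2

v(0) = 2, v(1) = 2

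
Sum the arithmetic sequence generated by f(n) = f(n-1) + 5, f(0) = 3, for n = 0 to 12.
Computing the sequence terms: 3, 8, 13, 18, 23, 28, 33, 38, 43, 48, 53, 58, 63
Adding these values together:

429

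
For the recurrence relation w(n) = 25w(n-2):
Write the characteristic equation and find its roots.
Substitute w(n) = rⁿ and divide through by rⁿ⁻²: r² - 25 = 0
Factor: (r - 5)(r + 5) = 0, so r = 5, -5.
General solution: w(n) = A·5ⁿ + B·(-5)ⁿ

Characteristic: r² - 25 = 0, Roots: r = 5, -5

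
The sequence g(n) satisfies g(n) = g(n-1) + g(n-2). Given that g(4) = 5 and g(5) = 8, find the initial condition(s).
Work backwards using g(k) = g(k+2) - g(k+1):
g(3) = g(5) - g(4) = 8 - 5 = 3
g(2) = g(4) - g(3) = 5 - 3 = 2
g(1) = g(3) - g(2) = 3 - 2 = 1
g(0) = g(2) - g(1) = 2 - 1 = 1

g(0) = 1, g(1) = 1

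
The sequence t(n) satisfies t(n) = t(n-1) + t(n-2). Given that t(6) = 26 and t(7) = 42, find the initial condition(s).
Work backwards using t(k) = t(k+2) - t(k+1):
t(5) = t(7) - t(6) = 42 - 26 = 16
t(4) = t(6) - t(5) = 26 - 16 = 10
t(3) = t(5) - t(4) = 16 - 10 = 6
t(2) = t(4) - t(3) = 10 - 6 = 4
t(1) = t(3) - t(2) = 6 - 4 = 2
t(0) = t(2) - t(1) = 4 - 2 = 2

t(0) = 2, t(1) = 2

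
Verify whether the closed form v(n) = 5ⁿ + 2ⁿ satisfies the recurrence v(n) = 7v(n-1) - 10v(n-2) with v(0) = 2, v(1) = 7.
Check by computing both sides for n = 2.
From the recurrence with v(0) = 2, v(1) = 7:
  v(0) = 2, v(1) = 7, v(2) = 29
  so the recurrence gives v(2) = 29.
From the proposed closed form v(n) = 5ⁿ + 2ⁿ:
  v(2) = 29.
Both sides give 29 at n = 2, and the initial condition(s) match, so the closed form is consistent.

Yes, the closed form is correct.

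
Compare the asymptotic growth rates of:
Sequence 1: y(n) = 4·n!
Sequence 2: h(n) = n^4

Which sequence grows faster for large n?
Comparing growth rates:
Growth-rate hierarchy: log n ≺ any polynomial ≺ any exponential cⁿ (c>1) ≺ n! ≺ nⁿ.
factorial dominates polynomial degree 4 asymptotically.

y(n) grows faster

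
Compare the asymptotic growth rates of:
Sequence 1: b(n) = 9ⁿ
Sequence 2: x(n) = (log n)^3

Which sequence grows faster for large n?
Comparing growth rates:
Growth-rate hierarchy: log n ≺ any polynomial ≺ any exponential cⁿ (c>1) ≺ n! ≺ nⁿ.
exponential base 9 dominates polylogarithmic (log n)^3 asymptotically.

b(n) grows faster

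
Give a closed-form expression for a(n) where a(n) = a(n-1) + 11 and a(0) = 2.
Recurrence: a(n) = a(n-1) + 11, initial: a(0) = 2.
Each step adds 11, so a(n) = a(0) + 11n = 11n + 2.

a(n) = 11n + 2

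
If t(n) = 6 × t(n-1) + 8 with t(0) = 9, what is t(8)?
Computing step by step:
t(0) = 9
t(1) = 6 × 9 + 8 = 62
t(2) = 6 × 62 + 8 = 380
t(3) = 6 × 380 + 8 = 2288
t(4) = 6 × 2288 + 8 = 13736
t(5) = 6 × 13736 + 8 = 82424
t(6) = 6 × 82424 + 8 = 494552
t(7) = 6 × 494552 + 8 = 2967320
t(8) = 6 × 2967320 + 8 = 17803928

17803928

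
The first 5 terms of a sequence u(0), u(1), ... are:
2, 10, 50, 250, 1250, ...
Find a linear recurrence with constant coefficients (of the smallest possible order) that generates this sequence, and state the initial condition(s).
Look for the lowest-order linear relation among consecutive terms.
Observation: each term is 5× the previous.
Check at n=2: 5·10 = 50. ✓

u(n) = 5 × u(n-1), u(0) = 2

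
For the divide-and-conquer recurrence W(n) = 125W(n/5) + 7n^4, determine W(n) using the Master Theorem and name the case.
Master Theorem template: W(n) = a·W(n/b) + f(n).
Here: a=125, b=5, f(n)=7n^4
Compute log_b(a) = log_5(125) = 3.
f(n) = 7n^4 = Ω(n^(3+ε)) with ε = 1, and the regularity condition holds (a·f(n/b) = (a/b^4)·f(n) with a/b^4 = 5^-1 < 1). Case 3: W(n) = Θ(f(n)) = Θ(n^4).

Case 3: W(n) = Θ(n^4)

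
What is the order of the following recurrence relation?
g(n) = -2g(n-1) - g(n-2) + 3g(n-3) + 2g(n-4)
The order is the largest lag k for which g(n-k) appears. Here the deepest term is g(n-4), so the order is 4.

Order 4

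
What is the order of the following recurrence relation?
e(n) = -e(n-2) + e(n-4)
The order is the largest lag k for which e(n-k) appears. Here the deepest term is e(n-4), so the order is 4.

Order 4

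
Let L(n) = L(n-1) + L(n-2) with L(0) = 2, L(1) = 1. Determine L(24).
Computing the sequence terms:
2, 1, 3, 4, 7, 11, 18, 29, 47, 76, 123, 199, 322, 521, 843, 1364, 2207, 3571, 5778, 9349, 15127, 24476, 39603, 64079, 103682

103682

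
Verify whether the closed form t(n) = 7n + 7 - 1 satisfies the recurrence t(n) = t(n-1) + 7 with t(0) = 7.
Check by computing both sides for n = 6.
From the recurrence with t(0) = 7:
  t(0) = 7, t(1) = 14, t(2) = 21, t(3) = 28, t(4) = 35, t(5) = 42, t(6) = 49
  so the recurrence gives t(6) = 49.
From the proposed closed form t(n) = 7n + 7 - 1:
  t(6) = 48.
The recurrence gives 49 but the closed form gives 48, so the closed form does not satisfy the recurrence.

No, the closed form is incorrect.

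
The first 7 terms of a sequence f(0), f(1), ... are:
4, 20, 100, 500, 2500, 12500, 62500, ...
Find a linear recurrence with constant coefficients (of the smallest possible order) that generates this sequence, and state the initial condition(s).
Look for the lowest-order linear relation among consecutive terms.
Observation: each term is 5× the previous.
Check at n=2: 5·20 = 100. ✓

f(n) = 5 × f(n-1), f(0) = 4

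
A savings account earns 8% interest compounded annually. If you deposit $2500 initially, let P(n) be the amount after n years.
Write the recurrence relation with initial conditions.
Each year the balance grows by 8%, i.e. is multiplied by 1 + 8/100 = 1.08, so P(n) = 1.08 × P(n-1). The initial deposit gives P(0) = 2500.
Unrolling gives the closed form P(n) = 2500 × (1.08)ⁿ.

P(n) = 1.08 × P(n-1), P(0) = 2500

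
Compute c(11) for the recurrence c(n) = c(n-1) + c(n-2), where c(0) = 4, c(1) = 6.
Computing the sequence terms:
4, 6, 10, 16, 26, 42, 68, 110, 178, 288, 466, 754

754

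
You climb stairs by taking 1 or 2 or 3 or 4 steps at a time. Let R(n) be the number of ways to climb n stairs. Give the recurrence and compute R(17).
Condition on the size of the last step (1 to 4): before it there were n-1, …, n-4 stairs climbed, and these cases are disjoint, so R(n) = R(n-1) + R(n-2) + R(n-3) + R(n-4) (order-4 linear recurrence).
Initial conditions by direct count (compositions of i into parts ≤ 4): R(1) = 1; R(2) = 2; R(3) = 4; R(4) = 8.
Iterating the recurrence: R(5) = 15, R(6) = 29, R(7) = 56, R(8) = 108, R(9) = 208, R(10) = 401, R(11) = 773, R(12) = 1490, R(13) = 2872, R(14) = 5536, R(15) = 10671, R(16) = 20569, R(17) = 39648.

R(n) = R(n-1) + R(n-2) + R(n-3) + R(n-4), R(1) = 1, R(2) = 2, R(3) = 4, R(4) = 8; R(17) = 39648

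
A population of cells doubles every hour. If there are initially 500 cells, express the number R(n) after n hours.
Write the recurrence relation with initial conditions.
Each hour multiplies the count by 2, so the count after n hours depends only on the count after n-1 hours: R(n) = 2 × R(n-1). The starting count gives R(0) = 500.
Unrolling n times gives the closed form R(n) = 500 × 2ⁿ.

R(n) = 2 × R(n-1), R(0) = 500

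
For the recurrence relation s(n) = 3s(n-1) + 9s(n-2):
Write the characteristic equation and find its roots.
Substitute s(n) = rⁿ and divide through by rⁿ⁻²: r² - 3r - 9 = 0
Discriminant: 3² + 4·9 = 45, not a perfect square, so by the quadratic formula r = (3 ± √45)/2.
General solution: s(n) = A·r₁ⁿ + B·r₂ⁿ where r₁,r₂ = (3 ± √45)/2

Characteristic: r² - 3r - 9 = 0, Roots: r = (3 ± √45)/2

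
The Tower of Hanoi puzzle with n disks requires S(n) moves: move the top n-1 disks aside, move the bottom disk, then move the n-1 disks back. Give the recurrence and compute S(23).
Moving n disks = move the top n-1 disks aside (S(n-1) moves) + move the largest disk (1 move) + move the n-1 disks back on top (S(n-1) moves), so S(n) = 2S(n-1) + 1, with S(1) = 1 (a single disk takes one move).
First terms: 1, 3, 7, 15, 31, 63, … — each is one less than a power of 2. Indeed S(n) + 1 = 2(S(n-1) + 1) with S(1) + 1 = 2, so S(n) + 1 = 2ⁿ and S(n) = 2ⁿ - 1.
Hence S(23) = 2^23 - 1 = 8388608 - 1 = 8388607.

S(n) = 2S(n-1) + 1, S(1) = 1; S(23) = 8388607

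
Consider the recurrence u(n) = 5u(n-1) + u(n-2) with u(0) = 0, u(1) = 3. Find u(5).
Computing the sequence terms:
0, 3, 15, 78, 405, 2103

2103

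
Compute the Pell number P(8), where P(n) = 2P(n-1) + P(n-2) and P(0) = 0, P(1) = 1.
Computing the sequence terms:
0, 1, 2, 5, 12, 29, 70, 169, 408

408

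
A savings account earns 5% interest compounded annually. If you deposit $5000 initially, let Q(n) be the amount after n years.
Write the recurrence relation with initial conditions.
Each year the balance grows by 5%, i.e. is multiplied by 1 + 5/100 = 1.05, so Q(n) = 1.05 × Q(n-1). The initial deposit gives Q(0) = 5000.
Unrolling gives the closed form Q(n) = 5000 × (1.05)ⁿ.

Q(n) = 1.05 × Q(n-1), Q(0) = 5000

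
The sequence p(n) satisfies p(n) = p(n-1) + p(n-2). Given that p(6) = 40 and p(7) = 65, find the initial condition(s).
Work backwards using p(k) = p(k+2) - p(k+1):
p(5) = p(7) - p(6) = 65 - 40 = 25
p(4) = p(6) - p(5) = 40 - 25 = 15
p(3) = p(5) - p(4) = 25 - 15 = 10
p(2) = p(4) - p(3) = 15 - 10 = 5
p(1) = p(3) - p(2) = 10 - 5 = 5
p(0) = p(2) - p(1) = 5 - 5 = 0

p(0) = 0, p(1) = 5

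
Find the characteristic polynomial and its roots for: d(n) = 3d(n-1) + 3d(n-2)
Substitute d(n) = rⁿ and divide through by rⁿ⁻²: r² - 3r - 3 = 0
Discriminant: 3² + 4·3 = 21, not a perfect square, so by the quadratic formula r = (3 ± √21)/2.
General solution: d(n) = A·r₁ⁿ + B·r₂ⁿ where r₁,r₂ = (3 ± √21)/2

Characteristic: r² - 3r - 3 = 0, Roots: r = (3 ± √21)/2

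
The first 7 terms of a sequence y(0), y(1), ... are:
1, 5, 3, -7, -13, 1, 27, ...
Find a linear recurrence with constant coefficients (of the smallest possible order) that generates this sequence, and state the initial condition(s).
Look for the lowest-order linear relation among consecutive terms.
Observation: y(n) - 1·y(n-1) - (-2)·y(n-2) = 0 holds for the shown terms, and no order-1 relation y(n) = α·y(n-1) + β fits.
Check at n=3: 1·3 + (-2)·5 = -7. ✓

y(n) = y(n-1) - 2y(n-2), y(0) = 1, y(1) = 5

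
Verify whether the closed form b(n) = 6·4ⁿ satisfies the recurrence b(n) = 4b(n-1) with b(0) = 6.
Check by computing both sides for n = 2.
From the recurrence with b(0) = 6:
  b(0) = 6, b(1) = 24, b(2) = 96
  so the recurrence gives b(2) = 96.
From the proposed closed form b(n) = 6·4ⁿ:
  b(2) = 96.
Both sides give 96 at n = 2, and the initial condition(s) match, so the closed form is consistent.

Yes, the closed form is correct.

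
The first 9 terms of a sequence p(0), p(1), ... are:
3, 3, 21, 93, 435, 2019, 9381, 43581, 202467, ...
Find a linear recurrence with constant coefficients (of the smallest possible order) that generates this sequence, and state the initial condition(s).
Look for the lowest-order linear relation among consecutive terms.
Observation: p(n) - 4·p(n-1) - (3)·p(n-2) = 0 holds for the shown terms, and no order-1 relation p(n) = α·p(n-1) + β fits.
Check at n=3: 4·21 + (3)·3 = 93. ✓

p(n) = 4p(n-1) + 3p(n-2), p(0) = 3, p(1) = 3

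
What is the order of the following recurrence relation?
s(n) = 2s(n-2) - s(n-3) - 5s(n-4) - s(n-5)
The order is the largest lag k for which s(n-k) appears. Here the deepest term is s(n-5), so the order is 5.

Order 5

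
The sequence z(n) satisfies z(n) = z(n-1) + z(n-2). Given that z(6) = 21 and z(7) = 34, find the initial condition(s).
Work backwards using z(k) = z(k+2) - z(k+1):
z(5) = z(7) - z(6) = 34 - 21 = 13
z(4) = z(6) - z(5) = 21 - 13 = 8
z(3) = z(5) - z(4) = 13 - 8 = 5
z(2) = z(4) - z(3) = 8 - 5 = 3
z(1) = z(3) - z(2) = 5 - 3 = 2
z(0) = z(2) - z(1) = 3 - 2 = 1

z(0) = 1, z(1) = 2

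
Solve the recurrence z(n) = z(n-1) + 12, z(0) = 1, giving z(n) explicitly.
Recurrence: z(n) = z(n-1) + 12, initial: z(0) = 1.
Each step adds 12, so z(n) = z(0) + 12n = 12n + 1.

z(n) = 12n + 1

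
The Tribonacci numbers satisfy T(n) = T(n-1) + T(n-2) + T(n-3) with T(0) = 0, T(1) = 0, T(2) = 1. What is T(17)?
Computing the sequence terms:
0, 0, 1, 1, 2, 4, 7, 13, 24, 44, 81, 149, 274, 504, 927, 1705, 3136, 5768

5768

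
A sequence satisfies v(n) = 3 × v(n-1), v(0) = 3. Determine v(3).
Computing step by step:
v(0) = 3
v(1) = 3 × 3 = 9
v(2) = 3 × 9 = 27
v(3) = 3 × 27 = 81

81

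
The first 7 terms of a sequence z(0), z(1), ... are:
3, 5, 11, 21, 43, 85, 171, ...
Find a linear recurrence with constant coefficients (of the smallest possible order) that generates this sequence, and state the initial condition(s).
Look for the lowest-order linear relation among consecutive terms.
Observation: z(n) - 1·z(n-1) - (2)·z(n-2) = 0 holds for the shown terms, and no order-1 relation z(n) = α·z(n-1) + β fits.
Check at n=3: 1·11 + (2)·5 = 21. ✓

z(n) = z(n-1) + 2z(n-2), z(0) = 3, z(1) = 5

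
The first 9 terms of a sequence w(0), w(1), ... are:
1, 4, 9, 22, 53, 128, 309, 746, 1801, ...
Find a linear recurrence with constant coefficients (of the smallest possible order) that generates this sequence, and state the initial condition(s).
Look for the lowest-order linear relation among consecutive terms.
Observation: w(n) - 2·w(n-1) - (1)·w(n-2) = 0 holds for the shown terms, and no order-1 relation w(n) = α·w(n-1) + β fits.
Check at n=3: 2·9 + (1)·4 = 22. ✓

w(n) = 2w(n-1) + w(n-2), w(0) = 1, w(1) = 4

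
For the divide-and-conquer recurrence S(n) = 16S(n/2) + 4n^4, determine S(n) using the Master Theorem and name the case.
Master Theorem template: S(n) = a·S(n/b) + f(n).
Here: a=16, b=2, f(n)=4n^4
Compute log_b(a) = log_2(16) = 4.
f(n) = 4n^4 = Θ(n^4). Case 2: S(n) = Θ(n^4 log n).

Case 2: S(n) = Θ(n^4 log n)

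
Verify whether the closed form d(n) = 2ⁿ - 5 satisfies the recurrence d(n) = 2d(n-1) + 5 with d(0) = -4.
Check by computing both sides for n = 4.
From the recurrence with d(0) = -4:
  d(0) = -4, d(1) = -3, d(2) = -1, d(3) = 3, d(4) = 11
  so the recurrence gives d(4) = 11.
From the proposed closed form d(n) = 2ⁿ - 5:
  d(4) = 11.
Both sides give 11 at n = 4, and the initial condition(s) match, so the closed form is consistent.

Yes, the closed form is correct.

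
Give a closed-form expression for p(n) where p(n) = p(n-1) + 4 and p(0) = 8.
Recurrence: p(n) = p(n-1) + 4, initial: p(0) = 8.
Each step adds 4, so p(n) = p(0) + 4n = 4n + 8.

p(n) = 4n + 8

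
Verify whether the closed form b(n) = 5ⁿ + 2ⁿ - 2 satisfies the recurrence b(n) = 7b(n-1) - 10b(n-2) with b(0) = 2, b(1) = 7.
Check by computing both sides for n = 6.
From the recurrence with b(0) = 2, b(1) = 7:
  b(0) = 2, b(1) = 7, b(2) = 29, b(3) = 133, b(4) = 641, b(5) = 3157, b(6) = 15689
  so the recurrence gives b(6) = 15689.
From the proposed closed form b(n) = 5ⁿ + 2ⁿ - 2:
  b(6) = 15687.
The recurrence gives 15689 but the closed form gives 15687, so the closed form does not satisfy the recurrence.

No, the closed form is incorrect.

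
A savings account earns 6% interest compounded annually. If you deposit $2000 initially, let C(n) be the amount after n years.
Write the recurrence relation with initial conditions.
Each year the balance grows by 6%, i.e. is multiplied by 1 + 6/100 = 1.06, so C(n) = 1.06 × C(n-1). The initial deposit gives C(0) = 2000.
Unrolling gives the closed form C(n) = 2000 × (1.06)ⁿ.

C(n) = 1.06 × C(n-1), C(0) = 2000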